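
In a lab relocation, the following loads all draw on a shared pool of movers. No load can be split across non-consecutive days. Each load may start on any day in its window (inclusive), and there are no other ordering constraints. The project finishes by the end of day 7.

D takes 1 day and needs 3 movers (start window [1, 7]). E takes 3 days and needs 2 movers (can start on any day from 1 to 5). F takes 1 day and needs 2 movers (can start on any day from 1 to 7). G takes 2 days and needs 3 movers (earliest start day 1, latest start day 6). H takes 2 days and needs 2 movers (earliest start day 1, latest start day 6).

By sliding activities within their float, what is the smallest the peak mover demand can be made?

4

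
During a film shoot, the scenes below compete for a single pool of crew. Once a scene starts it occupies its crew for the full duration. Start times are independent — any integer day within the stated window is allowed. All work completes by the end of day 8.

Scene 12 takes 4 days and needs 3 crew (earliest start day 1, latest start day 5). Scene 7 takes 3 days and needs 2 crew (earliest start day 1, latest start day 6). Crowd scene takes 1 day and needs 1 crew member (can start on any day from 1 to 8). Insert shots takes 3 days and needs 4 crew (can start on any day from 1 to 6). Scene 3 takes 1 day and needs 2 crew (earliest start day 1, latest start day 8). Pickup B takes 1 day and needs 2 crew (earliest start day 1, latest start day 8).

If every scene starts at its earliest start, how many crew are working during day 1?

14

At early start, day 1 has: Scene 12, Scene 7, Crowd scene, Insert shots, Scene 3, Pickup B.
Demand: 3 + 2 + 1 + 4 + 2 + 2 = 14.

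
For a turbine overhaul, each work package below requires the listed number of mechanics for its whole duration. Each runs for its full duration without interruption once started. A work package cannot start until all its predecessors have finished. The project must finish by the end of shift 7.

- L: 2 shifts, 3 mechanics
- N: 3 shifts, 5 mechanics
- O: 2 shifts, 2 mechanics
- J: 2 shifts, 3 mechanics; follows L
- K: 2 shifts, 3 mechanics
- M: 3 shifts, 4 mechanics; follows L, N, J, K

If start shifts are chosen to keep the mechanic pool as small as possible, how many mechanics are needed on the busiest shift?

Early-start (L@1, N@1, O@1, J@3, K@1, M@5) gives peak 13: s1:13  s2:13  s3:8  s4:3  s5:4  s6:4  s7:4.
Shift K→3.
Schedule L@1, N@1, O@1, J@3, K@3, M@5: s1:10  s2:10  s3:11  s4:6  s5:4  s6:4  s7:4 — peak 11.

11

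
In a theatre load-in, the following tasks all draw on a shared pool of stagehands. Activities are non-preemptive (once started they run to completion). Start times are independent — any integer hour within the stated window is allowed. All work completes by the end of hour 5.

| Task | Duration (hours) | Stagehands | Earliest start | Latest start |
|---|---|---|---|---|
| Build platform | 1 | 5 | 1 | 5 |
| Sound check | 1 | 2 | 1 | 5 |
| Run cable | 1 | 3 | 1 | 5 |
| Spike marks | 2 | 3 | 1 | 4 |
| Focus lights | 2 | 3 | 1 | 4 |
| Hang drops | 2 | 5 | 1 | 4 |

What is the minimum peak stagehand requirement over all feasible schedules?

8

Early-start (Build platform@1, Sound check@1, Run cable@1, Spike marks@1, Focus lights@1, Hang drops@1) gives peak 21: h1:21  h2:11  h3:0  h4:0  h5:0.
Shift Run cable→2, Spike marks→2, Focus lights→3, Hang drops→4.
Schedule Build platform@1, Sound check@1, Run cable@2, Spike marks@2, Focus lights@3, Hang drops@4: h1:7  h2:6  h3:6  h4:8  h5:5 — peak 8.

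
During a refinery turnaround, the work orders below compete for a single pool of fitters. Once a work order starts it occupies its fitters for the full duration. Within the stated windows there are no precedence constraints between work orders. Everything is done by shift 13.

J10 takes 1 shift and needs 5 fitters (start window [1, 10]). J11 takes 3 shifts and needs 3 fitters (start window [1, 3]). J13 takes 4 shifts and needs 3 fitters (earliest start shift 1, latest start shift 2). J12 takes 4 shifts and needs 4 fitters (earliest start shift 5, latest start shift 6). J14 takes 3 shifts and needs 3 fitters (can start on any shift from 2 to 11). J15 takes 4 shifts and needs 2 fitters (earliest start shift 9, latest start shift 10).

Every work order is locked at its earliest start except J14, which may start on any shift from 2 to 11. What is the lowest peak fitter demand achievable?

J14@2: s1:11  s2:9  s3:9  s4:6  s5:4  s6:4  s7:4  s8:4  s9:2  s10:2  s11:2  s12:2  s13:0 → peak 11
J14@3: s1:11  s2:6  s3:9  s4:6  s5:7  s6:4  s7:4  s8:4  s9:2  s10:2  s11:2  s12:2  s13:0 → peak 11
J14@4: s1:11  s2:6  s3:6  s4:6  s5:7  s6:7  s7:4  s8:4  s9:2  s10:2  s11:2  s12:2  s13:0 → peak 11
J14@5: s1:11  s2:6  s3:6  s4:3  s5:7  s6:7  s7:7  s8:4  s9:2  s10:2  s11:2  s12:2  s13:0 → peak 11
J14@6: s1:11  s2:6  s3:6  s4:3  s5:4  s6:7  s7:7  s8:7  s9:2  s10:2  s11:2  s12:2  s13:0 → peak 11
J14@7: s1:11  s2:6  s3:6  s4:3  s5:4  s6:4  s7:7  s8:7  s9:5  s10:2  s11:2  s12:2  s13:0 → peak 11
J14@8: s1:11  s2:6  s3:6  s4:3  s5:4  s6:4  s7:4  s8:7  s9:5  s10:5  s11:2  s12:2  s13:0 → peak 11
J14@9: s1:11  s2:6  s3:6  s4:3  s5:4  s6:4  s7:4  s8:4  s9:5  s10:5  s11:5  s12:2  s13:0 → peak 11
J14@10: s1:11  s2:6  s3:6  s4:3  s5:4  s6:4  s7:4  s8:4  s9:2  s10:5  s11:5  s12:5  s13:0 → peak 11
J14@11: s1:11  s2:6  s3:6  s4:3  s5:4  s6:4  s7:4  s8:4  s9:2  s10:2  s11:5  s12:5  s13:3 → peak 11
Best is J14@2, peak 11.

11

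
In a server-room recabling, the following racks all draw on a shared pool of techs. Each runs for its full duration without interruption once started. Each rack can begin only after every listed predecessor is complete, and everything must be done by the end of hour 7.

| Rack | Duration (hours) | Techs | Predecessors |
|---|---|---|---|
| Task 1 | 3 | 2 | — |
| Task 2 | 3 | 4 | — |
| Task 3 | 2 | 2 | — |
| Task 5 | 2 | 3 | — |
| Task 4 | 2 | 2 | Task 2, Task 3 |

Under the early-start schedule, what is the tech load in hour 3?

6

At early start, hour 3 has: Task 1, Task 2.
Demand: 2 + 4 = 6.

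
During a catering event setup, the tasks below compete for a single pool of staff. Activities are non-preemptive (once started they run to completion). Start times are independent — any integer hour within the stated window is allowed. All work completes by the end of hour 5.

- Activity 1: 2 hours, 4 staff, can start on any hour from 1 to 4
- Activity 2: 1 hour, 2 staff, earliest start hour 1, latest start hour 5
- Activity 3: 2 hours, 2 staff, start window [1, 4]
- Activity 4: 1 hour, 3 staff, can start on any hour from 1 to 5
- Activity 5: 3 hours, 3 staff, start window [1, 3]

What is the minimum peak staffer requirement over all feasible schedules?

6

Early-start (Activity 1@1, Activity 2@1, Activity 3@1, Activity 4@1, Activity 5@1) gives peak 14: h1:14  h2:9  h3:3  h4:0  h5:0.
Shift Activity 3→2, Activity 4→4, Activity 5→3.
Schedule Activity 1@1, Activity 2@1, Activity 3@2, Activity 4@4, Activity 5@3: h1:6  h2:6  h3:5  h4:6  h5:3 — peak 6.
Total staffer-hours = 26 over 5 hours ⇒ peak ≥ ⌈26/5⌉ = 6, so 6 is optimal.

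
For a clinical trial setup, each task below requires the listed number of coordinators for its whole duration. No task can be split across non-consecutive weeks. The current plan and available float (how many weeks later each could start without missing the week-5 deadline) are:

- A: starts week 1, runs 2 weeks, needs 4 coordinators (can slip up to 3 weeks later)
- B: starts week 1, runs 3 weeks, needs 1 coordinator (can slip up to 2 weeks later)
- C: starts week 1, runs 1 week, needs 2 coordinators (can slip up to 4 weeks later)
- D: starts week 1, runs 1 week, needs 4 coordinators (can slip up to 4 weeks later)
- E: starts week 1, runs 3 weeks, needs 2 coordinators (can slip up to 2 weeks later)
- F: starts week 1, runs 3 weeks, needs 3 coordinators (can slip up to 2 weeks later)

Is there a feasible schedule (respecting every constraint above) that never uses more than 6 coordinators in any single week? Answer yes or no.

Total coordinator-weeks = 32; over 5 weeks the average is 32/5 > 6, so some week must exceed 6.

no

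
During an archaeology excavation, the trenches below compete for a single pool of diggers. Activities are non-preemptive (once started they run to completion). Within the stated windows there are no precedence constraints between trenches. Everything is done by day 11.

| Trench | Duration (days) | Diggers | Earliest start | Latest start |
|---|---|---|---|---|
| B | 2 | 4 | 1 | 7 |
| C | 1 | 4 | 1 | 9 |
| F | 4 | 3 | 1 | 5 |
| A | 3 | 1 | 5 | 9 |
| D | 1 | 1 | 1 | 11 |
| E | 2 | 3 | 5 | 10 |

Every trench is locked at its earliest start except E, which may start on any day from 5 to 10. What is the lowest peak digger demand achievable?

E@5: d1:12  d2:7  d3:3  d4:3  d5:4  d6:4  d7:1  d8:0  d9:0  d10:0  d11:0 → peak 12
E@6: d1:12  d2:7  d3:3  d4:3  d5:1  d6:4  d7:4  d8:0  d9:0  d10:0  d11:0 → peak 12
E@7: d1:12  d2:7  d3:3  d4:3  d5:1  d6:1  d7:4  d8:3  d9:0  d10:0  d11:0 → peak 12
E@8: d1:12  d2:7  d3:3  d4:3  d5:1  d6:1  d7:1  d8:3  d9:3  d10:0  d11:0 → peak 12
E@9: d1:12  d2:7  d3:3  d4:3  d5:1  d6:1  d7:1  d8:0  d9:3  d10:3  d11:0 → peak 12
E@10: d1:12  d2:7  d3:3  d4:3  d5:1  d6:1  d7:1  d8:0  d9:0  d10:3  d11:3 → peak 12
Best is E@5, peak 12.

12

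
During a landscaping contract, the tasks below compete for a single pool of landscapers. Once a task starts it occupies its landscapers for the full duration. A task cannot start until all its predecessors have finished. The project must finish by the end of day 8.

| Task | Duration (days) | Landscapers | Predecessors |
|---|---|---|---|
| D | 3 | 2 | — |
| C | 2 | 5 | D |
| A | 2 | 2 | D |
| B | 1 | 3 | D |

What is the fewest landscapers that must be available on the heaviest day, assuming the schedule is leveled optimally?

5

Early-start (D@1, C@4, A@4, B@4) gives peak 10: d1:2  d2:2  d3:2  d4:10  d5:7  d6:0  d7:0  d8:0.
Shift A→6, B→6.
Schedule D@1, C@4, A@6, B@6: d1:2  d2:2  d3:2  d4:5  d5:5  d6:5  d7:2  d8:0 — peak 5.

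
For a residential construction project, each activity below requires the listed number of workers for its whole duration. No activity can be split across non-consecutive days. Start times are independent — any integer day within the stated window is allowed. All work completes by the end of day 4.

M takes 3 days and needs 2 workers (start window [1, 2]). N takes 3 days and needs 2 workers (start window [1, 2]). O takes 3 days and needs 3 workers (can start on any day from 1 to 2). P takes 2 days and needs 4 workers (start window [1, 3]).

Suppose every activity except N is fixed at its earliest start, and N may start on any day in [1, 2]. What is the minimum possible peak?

N@1: d1:11  d2:11  d3:7  d4:0 → peak 11
N@2: d1:9  d2:11  d3:7  d4:2 → peak 11
Best is N@1, peak 11.

11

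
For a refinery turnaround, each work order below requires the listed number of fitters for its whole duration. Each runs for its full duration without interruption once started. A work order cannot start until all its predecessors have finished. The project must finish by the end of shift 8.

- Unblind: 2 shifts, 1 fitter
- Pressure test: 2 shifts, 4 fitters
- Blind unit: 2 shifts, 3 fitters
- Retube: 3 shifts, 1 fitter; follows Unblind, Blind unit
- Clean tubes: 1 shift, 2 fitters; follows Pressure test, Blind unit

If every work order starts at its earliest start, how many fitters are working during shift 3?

3

At early start, shift 3 has: Retube, Clean tubes.
Demand: 1 + 2 = 3.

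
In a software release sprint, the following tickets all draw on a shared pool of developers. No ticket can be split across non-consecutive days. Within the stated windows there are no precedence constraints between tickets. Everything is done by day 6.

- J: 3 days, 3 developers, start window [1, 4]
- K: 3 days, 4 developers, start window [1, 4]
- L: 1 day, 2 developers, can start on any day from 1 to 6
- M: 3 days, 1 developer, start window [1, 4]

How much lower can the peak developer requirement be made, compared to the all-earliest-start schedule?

5

Early-start peak: d1:10  d2:8  d3:8  d4:0  d5:0  d6:0 ⇒ 10.
Leveled (J@1, K@4, L@1, M@2): d1:5  d2:4  d3:4  d4:5  d5:4  d6:4 ⇒ 5.
Reduction 10 − 5 = 5.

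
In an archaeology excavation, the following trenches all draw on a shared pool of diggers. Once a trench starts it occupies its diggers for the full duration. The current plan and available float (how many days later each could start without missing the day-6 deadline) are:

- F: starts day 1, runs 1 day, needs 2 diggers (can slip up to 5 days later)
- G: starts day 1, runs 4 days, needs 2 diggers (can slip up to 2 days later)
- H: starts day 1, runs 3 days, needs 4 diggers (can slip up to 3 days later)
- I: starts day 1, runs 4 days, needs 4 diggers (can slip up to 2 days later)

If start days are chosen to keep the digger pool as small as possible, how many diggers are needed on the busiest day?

10

Early-start (F@1, G@1, H@1, I@1) gives peak 12: d1:12  d2:10  d3:10  d4:6  d5:0  d6:0.
Shift I→2.
Schedule F@1, G@1, H@1, I@2: d1:8  d2:10  d3:10  d4:6  d5:4  d6:0 — peak 10.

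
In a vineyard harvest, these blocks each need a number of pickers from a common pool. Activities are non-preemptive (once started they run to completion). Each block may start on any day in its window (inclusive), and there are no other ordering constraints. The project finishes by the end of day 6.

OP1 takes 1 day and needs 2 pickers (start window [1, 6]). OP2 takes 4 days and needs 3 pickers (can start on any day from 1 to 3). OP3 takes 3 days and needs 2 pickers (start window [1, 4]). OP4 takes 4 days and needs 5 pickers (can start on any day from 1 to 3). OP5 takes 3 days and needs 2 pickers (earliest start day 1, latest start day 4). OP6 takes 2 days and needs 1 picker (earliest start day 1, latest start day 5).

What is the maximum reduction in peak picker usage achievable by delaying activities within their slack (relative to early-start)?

Early-start peak: d1:15  d2:13  d3:12  d4:8  d5:0  d6:0 ⇒ 15.
Leveled (OP1@1, OP2@1, OP3@1, OP4@2, OP5@4, OP6@5): d1:7  d2:10  d3:10  d4:10  d5:8  d6:3 ⇒ 10.
Reduction 15 − 10 = 5.

5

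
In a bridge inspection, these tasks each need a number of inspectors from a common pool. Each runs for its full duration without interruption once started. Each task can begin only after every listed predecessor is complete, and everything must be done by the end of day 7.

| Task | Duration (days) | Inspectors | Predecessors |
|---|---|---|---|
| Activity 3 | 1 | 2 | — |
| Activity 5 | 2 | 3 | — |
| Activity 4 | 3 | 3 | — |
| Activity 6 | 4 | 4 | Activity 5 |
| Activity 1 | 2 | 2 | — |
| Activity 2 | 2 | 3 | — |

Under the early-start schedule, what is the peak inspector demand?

Early-start schedule: Activity 3@1, Activity 5@1, Activity 4@1, Activity 6@3, Activity 1@1, Activity 2@1.
Load per day: day 1: 13, day 2: 11, day 3: 7, day 4: 4, day 5: 4, day 6: 4, day 7: 0.
Peak is 13.

13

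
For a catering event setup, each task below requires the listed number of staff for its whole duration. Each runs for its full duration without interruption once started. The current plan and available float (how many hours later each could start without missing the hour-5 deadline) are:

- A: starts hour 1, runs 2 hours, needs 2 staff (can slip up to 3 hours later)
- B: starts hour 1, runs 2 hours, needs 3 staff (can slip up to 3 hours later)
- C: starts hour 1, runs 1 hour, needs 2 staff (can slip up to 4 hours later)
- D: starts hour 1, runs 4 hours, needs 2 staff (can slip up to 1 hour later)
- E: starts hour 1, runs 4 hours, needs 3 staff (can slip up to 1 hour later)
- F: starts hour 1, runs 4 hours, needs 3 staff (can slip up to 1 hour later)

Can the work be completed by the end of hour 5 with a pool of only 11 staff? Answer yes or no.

Schedule A@1, B@3, C@1, D@1, E@1, F@2: h1:9  h2:10  h3:11  h4:11  h5:3 — peak 11 ≤ 11.

yes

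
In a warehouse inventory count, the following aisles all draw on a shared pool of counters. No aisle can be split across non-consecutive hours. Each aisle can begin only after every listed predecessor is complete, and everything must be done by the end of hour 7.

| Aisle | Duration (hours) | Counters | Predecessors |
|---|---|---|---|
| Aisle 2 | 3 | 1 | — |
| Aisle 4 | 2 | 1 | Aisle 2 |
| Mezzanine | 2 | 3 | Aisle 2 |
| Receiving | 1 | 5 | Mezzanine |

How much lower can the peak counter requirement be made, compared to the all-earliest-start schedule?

Early-start peak: h1:1  h2:1  h3:1  h4:4  h5:4  h6:5  h7:0 ⇒ 5.
Leveled (Aisle 2@1, Aisle 4@4, Mezzanine@4, Receiving@6): h1:1  h2:1  h3:1  h4:4  h5:4  h6:5  h7:0 ⇒ 5.
Reduction 5 − 5 = 0.

0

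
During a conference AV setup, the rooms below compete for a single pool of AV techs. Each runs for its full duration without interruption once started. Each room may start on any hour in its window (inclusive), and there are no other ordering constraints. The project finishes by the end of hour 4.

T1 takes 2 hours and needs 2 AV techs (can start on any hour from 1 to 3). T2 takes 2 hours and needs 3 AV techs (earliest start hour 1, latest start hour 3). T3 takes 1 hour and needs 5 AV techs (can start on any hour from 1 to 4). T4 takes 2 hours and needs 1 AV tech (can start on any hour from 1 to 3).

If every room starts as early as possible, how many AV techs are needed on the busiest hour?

11

Early-start schedule: T1@1, T2@1, T3@1, T4@1.
Load per hour: hour 1: 11, hour 2: 6, hour 3: 0, hour 4: 0.
Peak is 11.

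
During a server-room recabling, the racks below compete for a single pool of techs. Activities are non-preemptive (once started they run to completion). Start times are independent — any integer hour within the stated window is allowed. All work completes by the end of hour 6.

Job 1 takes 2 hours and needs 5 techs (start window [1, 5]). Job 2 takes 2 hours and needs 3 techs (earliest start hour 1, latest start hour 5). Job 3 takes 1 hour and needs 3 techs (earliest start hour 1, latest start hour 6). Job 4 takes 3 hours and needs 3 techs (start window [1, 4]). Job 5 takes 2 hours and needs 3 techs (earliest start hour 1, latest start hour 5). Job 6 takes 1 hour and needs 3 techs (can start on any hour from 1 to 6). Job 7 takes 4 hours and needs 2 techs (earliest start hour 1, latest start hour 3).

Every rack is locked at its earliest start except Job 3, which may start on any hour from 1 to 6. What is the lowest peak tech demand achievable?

19

Job 3@1: h1:22  h2:16  h3:5  h4:2  h5:0  h6:0 → peak 22
Job 3@2: h1:19  h2:19  h3:5  h4:2  h5:0  h6:0 → peak 19
Job 3@3: h1:19  h2:16  h3:8  h4:2  h5:0  h6:0 → peak 19
Job 3@4: h1:19  h2:16  h3:5  h4:5  h5:0  h6:0 → peak 19
Job 3@5: h1:19  h2:16  h3:5  h4:2  h5:3  h6:0 → peak 19
Job 3@6: h1:19  h2:16  h3:5  h4:2  h5:0  h6:3 → peak 19
Best is Job 3@2, peak 19.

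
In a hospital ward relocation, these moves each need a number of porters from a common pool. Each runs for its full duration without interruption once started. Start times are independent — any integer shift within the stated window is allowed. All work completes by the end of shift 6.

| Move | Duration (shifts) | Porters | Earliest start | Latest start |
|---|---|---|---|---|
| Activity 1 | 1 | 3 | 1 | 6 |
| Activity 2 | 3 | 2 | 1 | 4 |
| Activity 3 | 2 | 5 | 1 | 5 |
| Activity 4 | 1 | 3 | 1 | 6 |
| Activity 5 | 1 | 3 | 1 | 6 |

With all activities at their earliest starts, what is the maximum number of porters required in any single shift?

Early-start schedule: Activity 1@1, Activity 2@1, Activity 3@1, Activity 4@1, Activity 5@1.
Load per shift: shift 1: 16, shift 2: 7, shift 3: 2, shift 4: 0, shift 5: 0, shift 6: 0.
Peak is 16.

16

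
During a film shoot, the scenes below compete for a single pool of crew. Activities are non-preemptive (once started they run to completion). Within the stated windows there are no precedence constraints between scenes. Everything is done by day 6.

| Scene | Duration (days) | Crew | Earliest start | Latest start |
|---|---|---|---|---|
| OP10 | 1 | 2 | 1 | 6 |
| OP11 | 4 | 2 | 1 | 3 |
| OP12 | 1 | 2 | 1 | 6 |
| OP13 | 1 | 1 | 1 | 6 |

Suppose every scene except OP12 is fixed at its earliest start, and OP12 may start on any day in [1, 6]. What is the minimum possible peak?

OP12@1: d1:7  d2:2  d3:2  d4:2  d5:0  d6:0 → peak 7
OP12@2: d1:5  d2:4  d3:2  d4:2  d5:0  d6:0 → peak 5
OP12@3: d1:5  d2:2  d3:4  d4:2  d5:0  d6:0 → peak 5
OP12@4: d1:5  d2:2  d3:2  d4:4  d5:0  d6:0 → peak 5
OP12@5: d1:5  d2:2  d3:2  d4:2  d5:2  d6:0 → peak 5
OP12@6: d1:5  d2:2  d3:2  d4:2  d5:0  d6:2 → peak 5
Best is OP12@2, peak 5.

5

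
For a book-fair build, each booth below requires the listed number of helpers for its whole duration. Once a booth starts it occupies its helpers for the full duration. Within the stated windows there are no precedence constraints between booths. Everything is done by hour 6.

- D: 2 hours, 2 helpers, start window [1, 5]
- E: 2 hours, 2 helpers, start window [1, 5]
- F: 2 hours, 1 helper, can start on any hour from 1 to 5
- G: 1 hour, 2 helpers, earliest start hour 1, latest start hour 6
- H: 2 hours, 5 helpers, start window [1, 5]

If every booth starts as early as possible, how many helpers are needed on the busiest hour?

12

Early-start schedule: D@1, E@1, F@1, G@1, H@1.
Load per hour: hour 1: 12, hour 2: 10, hour 3: 0, hour 4: 0, hour 5: 0, hour 6: 0.
Peak is 12.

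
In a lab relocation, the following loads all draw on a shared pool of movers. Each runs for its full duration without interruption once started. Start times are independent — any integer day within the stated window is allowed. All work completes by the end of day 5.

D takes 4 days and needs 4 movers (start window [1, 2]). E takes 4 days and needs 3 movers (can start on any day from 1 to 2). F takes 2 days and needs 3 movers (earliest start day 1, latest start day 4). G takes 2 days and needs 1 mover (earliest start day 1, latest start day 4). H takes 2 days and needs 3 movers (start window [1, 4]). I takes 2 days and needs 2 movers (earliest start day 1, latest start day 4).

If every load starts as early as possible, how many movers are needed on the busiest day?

16

Early-start schedule: D@1, E@1, F@1, G@1, H@1, I@1.
Load per day: day 1: 16, day 2: 16, day 3: 7, day 4: 7, day 5: 0.
Peak is 16.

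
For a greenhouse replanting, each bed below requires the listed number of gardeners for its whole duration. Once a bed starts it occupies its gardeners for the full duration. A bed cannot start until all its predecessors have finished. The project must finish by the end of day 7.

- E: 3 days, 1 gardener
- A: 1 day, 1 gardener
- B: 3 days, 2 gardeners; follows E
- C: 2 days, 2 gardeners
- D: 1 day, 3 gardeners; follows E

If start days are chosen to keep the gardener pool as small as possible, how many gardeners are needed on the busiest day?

Early-start (E@1, A@1, B@4, C@1, D@4) gives peak 5: d1:4  d2:3  d3:1  d4:5  d5:2  d6:2  d7:0.
Shift C→2, D→7.
Schedule E@1, A@1, B@4, C@2, D@7: d1:2  d2:3  d3:3  d4:2  d5:2  d6:2  d7:3 — peak 3.
Total gardener-days = 17 over 7 days ⇒ peak ≥ ⌈17/7⌉ = 3, so 3 is optimal.

3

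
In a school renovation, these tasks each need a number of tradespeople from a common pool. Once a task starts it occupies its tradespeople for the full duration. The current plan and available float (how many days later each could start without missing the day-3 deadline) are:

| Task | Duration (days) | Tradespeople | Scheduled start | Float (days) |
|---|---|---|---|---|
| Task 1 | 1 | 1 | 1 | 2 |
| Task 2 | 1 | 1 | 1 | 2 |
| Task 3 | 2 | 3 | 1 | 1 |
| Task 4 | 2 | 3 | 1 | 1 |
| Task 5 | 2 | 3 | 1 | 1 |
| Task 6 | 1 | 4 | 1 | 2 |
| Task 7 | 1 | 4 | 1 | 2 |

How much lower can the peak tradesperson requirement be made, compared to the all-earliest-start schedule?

Early-start peak: d1:19  d2:9  d3:0 ⇒ 19.
Leveled (Task 1@1, Task 2@1, Task 3@1, Task 4@2, Task 5@2, Task 6@1, Task 7@3): d1:9  d2:9  d3:10 ⇒ 10.
Reduction 19 − 10 = 9.

9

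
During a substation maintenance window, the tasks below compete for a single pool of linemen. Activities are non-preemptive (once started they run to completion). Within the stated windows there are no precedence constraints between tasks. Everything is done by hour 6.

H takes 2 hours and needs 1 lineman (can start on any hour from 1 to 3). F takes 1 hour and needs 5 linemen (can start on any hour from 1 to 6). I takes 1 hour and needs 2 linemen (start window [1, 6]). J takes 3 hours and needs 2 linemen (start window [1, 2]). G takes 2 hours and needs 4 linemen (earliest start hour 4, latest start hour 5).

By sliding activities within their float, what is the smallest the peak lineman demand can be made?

Early-start (H@1, F@1, I@1, J@1, G@4) gives peak 10: h1:10  h2:3  h3:2  h4:4  h5:4  h6:0.
Shift F→4, G→5.
Schedule H@1, F@4, I@1, J@1, G@5: h1:5  h2:3  h3:2  h4:5  h5:4  h6:4 — peak 5.

5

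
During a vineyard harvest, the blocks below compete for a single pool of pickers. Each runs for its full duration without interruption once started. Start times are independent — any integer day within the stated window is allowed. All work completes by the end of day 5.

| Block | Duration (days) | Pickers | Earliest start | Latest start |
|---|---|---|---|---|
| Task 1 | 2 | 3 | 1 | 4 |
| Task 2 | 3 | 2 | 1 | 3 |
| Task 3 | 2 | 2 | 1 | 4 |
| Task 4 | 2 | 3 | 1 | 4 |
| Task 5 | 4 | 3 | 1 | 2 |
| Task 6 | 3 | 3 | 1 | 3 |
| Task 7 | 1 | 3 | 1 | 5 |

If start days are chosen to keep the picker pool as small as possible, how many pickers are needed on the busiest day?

Early-start (Task 1@1, Task 2@1, Task 3@1, Task 4@1, Task 5@1, Task 6@1, Task 7@1) gives peak 19: d1:19  d2:16  d3:8  d4:3  d5:0.
Shift Task 4→4, Task 6→3, Task 7→5.
Schedule Task 1@1, Task 2@1, Task 3@1, Task 4@4, Task 5@1, Task 6@3, Task 7@5: d1:10  d2:10  d3:8  d4:9  d5:9 — peak 10.
Total picker-days = 46 over 5 days ⇒ peak ≥ ⌈46/5⌉ = 10, so 10 is optimal.

10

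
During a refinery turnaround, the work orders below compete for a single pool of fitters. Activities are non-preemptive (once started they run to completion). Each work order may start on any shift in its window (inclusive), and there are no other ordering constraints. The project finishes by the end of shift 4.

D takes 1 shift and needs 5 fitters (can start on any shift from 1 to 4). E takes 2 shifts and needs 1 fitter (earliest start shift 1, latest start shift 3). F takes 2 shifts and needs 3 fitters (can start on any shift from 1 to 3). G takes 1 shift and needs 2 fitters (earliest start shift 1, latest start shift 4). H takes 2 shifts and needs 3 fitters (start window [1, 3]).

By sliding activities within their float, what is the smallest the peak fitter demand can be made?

6

Early-start (D@1, E@1, F@1, G@1, H@1) gives peak 14: s1:14  s2:7  s3:0  s4:0.
Shift F→2, G→2, H→3.
Schedule D@1, E@1, F@2, G@2, H@3: s1:6  s2:6  s3:6  s4:3 — peak 6.
Total fitter-shifts = 21 over 4 shifts ⇒ peak ≥ ⌈21/4⌉ = 6, so 6 is optimal.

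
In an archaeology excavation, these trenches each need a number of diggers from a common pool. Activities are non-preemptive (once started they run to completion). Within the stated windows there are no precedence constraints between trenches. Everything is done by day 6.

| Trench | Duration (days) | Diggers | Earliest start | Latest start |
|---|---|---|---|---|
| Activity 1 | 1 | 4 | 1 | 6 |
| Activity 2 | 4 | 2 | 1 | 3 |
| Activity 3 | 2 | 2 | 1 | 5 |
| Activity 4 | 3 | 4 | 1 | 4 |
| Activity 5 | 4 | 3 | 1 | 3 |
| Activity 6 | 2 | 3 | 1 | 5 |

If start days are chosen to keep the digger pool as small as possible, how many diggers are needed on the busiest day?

Early-start (Activity 1@1, Activity 2@1, Activity 3@1, Activity 4@1, Activity 5@1, Activity 6@1) gives peak 18: d1:18  d2:14  d3:9  d4:5  d5:0  d6:0.
Shift Activity 4→2, Activity 5→3, Activity 6→5.
Schedule Activity 1@1, Activity 2@1, Activity 3@1, Activity 4@2, Activity 5@3, Activity 6@5: d1:8  d2:8  d3:9  d4:9  d5:6  d6:6 — peak 9.

9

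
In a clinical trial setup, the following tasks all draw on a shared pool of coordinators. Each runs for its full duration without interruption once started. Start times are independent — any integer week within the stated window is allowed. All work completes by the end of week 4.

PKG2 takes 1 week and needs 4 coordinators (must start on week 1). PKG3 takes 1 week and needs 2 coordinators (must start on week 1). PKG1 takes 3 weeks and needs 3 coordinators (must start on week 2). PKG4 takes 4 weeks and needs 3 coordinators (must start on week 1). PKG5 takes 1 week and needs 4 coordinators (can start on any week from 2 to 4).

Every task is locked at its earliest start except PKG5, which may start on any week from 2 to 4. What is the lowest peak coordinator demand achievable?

10

PKG5@2: w1:9  w2:10  w3:6  w4:6 → peak 10
PKG5@3: w1:9  w2:6  w3:10  w4:6 → peak 10
PKG5@4: w1:9  w2:6  w3:6  w4:10 → peak 10
Best is PKG5@2, peak 10.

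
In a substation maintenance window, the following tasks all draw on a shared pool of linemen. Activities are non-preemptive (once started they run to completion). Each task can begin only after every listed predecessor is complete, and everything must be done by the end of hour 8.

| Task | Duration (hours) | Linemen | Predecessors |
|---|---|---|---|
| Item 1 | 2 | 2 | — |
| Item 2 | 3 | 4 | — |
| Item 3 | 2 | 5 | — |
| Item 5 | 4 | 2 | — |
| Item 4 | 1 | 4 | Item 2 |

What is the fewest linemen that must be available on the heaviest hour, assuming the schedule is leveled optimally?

Early-start (Item 1@1, Item 2@1, Item 3@1, Item 5@1, Item 4@4) gives peak 13: h1:13  h2:13  h3:6  h4:6  h5:0  h6:0  h7:0  h8:0.
Shift Item 3→7, Item 5→3.
Schedule Item 1@1, Item 2@1, Item 3@7, Item 5@3, Item 4@4: h1:6  h2:6  h3:6  h4:6  h5:2  h6:2  h7:5  h8:5 — peak 6.

6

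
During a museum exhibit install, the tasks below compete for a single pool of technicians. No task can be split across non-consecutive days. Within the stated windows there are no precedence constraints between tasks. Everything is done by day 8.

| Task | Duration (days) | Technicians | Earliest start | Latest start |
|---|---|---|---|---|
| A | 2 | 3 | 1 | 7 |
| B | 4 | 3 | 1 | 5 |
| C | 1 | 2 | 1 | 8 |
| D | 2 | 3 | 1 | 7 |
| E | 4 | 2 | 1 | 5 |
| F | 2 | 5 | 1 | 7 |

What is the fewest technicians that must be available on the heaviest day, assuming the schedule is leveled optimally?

Early-start (A@1, B@1, C@1, D@1, E@1, F@1) gives peak 18: d1:18  d2:16  d3:5  d4:5  d5:0  d6:0  d7:0  d8:0.
Shift C→3, D→4, E→5, F→6.
Schedule A@1, B@1, C@3, D@4, E@5, F@6: d1:6  d2:6  d3:5  d4:6  d5:5  d6:7  d7:7  d8:2 — peak 7.

7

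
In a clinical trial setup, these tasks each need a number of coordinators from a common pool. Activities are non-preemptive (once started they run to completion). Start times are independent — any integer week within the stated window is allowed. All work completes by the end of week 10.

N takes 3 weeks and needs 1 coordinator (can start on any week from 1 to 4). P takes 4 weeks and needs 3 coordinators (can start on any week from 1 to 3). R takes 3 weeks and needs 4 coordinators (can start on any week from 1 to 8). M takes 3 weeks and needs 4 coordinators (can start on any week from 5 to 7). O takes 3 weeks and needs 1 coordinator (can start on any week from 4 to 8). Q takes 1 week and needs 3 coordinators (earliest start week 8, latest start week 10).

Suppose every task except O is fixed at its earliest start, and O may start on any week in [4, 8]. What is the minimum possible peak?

8

O@4: w1:8  w2:8  w3:8  w4:4  w5:5  w6:5  w7:4  w8:3  w9:0  w10:0 → peak 8
O@5: w1:8  w2:8  w3:8  w4:3  w5:5  w6:5  w7:5  w8:3  w9:0  w10:0 → peak 8
O@6: w1:8  w2:8  w3:8  w4:3  w5:4  w6:5  w7:5  w8:4  w9:0  w10:0 → peak 8
O@7: w1:8  w2:8  w3:8  w4:3  w5:4  w6:4  w7:5  w8:4  w9:1  w10:0 → peak 8
O@8: w1:8  w2:8  w3:8  w4:3  w5:4  w6:4  w7:4  w8:4  w9:1  w10:1 → peak 8
Best is O@4, peak 8.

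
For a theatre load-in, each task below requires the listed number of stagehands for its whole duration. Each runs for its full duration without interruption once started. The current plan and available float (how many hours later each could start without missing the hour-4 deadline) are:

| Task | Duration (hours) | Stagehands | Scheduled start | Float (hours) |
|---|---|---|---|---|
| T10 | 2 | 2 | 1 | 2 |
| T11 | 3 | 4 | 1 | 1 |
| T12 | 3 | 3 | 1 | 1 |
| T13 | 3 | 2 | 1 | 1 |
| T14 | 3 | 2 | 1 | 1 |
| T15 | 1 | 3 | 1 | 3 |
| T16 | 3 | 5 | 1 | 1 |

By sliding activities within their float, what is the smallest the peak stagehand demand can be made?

18

Early-start (T10@1, T11@1, T12@1, T13@1, T14@1, T15@1, T16@1) gives peak 21: h1:21  h2:18  h3:16  h4:0.
Shift T16→2.
Schedule T10@1, T11@1, T12@1, T13@1, T14@1, T15@1, T16@2: h1:16  h2:18  h3:16  h4:5 — peak 18.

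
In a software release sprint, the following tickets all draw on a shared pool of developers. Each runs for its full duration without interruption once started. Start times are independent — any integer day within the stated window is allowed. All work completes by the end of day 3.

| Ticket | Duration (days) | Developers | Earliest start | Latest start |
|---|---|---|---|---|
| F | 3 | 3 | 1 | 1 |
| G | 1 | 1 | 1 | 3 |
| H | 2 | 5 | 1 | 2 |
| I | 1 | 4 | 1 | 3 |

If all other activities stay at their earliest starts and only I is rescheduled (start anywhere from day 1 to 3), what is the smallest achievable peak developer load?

I@1: d1:13  d2:8  d3:3 → peak 13
I@2: d1:9  d2:12  d3:3 → peak 12
I@3: d1:9  d2:8  d3:7 → peak 9
Best is I@3, peak 9.

9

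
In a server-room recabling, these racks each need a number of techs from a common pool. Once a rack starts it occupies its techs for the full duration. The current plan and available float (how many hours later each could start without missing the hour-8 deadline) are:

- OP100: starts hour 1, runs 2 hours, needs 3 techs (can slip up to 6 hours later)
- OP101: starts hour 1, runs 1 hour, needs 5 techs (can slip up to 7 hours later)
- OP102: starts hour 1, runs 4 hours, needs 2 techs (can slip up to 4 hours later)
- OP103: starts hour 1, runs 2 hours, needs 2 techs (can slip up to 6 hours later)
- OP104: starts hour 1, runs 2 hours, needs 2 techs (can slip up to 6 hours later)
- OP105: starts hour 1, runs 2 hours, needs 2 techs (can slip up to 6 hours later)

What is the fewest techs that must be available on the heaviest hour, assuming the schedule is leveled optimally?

Early-start (OP100@1, OP101@1, OP102@1, OP103@1, OP104@1, OP105@1) gives peak 16: h1:16  h2:11  h3:2  h4:2  h5:0  h6:0  h7:0  h8:0.
Shift OP101→3, OP102→4, OP104→4, OP105→6.
Schedule OP100@1, OP101@3, OP102@4, OP103@1, OP104@4, OP105@6: h1:5  h2:5  h3:5  h4:4  h5:4  h6:4  h7:4  h8:0 — peak 5.

5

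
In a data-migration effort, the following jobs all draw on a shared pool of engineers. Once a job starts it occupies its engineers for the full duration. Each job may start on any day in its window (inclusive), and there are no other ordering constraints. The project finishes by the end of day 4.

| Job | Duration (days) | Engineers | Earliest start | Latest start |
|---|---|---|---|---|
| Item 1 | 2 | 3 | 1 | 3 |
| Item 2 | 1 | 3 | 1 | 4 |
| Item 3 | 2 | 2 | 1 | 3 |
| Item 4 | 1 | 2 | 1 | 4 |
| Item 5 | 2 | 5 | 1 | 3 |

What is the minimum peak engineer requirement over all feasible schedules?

7

Early-start (Item 1@1, Item 2@1, Item 3@1, Item 4@1, Item 5@1) gives peak 15: d1:15  d2:10  d3:0  d4:0.
Shift Item 3→2, Item 4→2, Item 5→3.
Schedule Item 1@1, Item 2@1, Item 3@2, Item 4@2, Item 5@3: d1:6  d2:7  d3:7  d4:5 — peak 7.
Total engineer-days = 25 over 4 days ⇒ peak ≥ ⌈25/4⌉ = 7, so 7 is optimal.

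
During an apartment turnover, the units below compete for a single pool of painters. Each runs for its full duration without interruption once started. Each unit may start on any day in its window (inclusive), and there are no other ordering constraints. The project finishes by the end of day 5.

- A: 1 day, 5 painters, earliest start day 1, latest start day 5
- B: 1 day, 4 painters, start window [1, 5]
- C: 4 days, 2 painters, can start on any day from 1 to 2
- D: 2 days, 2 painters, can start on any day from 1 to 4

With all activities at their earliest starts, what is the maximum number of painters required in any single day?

Early-start schedule: A@1, B@1, C@1, D@1.
Load per day: day 1: 13, day 2: 4, day 3: 2, day 4: 2, day 5: 0.
Peak is 13.

13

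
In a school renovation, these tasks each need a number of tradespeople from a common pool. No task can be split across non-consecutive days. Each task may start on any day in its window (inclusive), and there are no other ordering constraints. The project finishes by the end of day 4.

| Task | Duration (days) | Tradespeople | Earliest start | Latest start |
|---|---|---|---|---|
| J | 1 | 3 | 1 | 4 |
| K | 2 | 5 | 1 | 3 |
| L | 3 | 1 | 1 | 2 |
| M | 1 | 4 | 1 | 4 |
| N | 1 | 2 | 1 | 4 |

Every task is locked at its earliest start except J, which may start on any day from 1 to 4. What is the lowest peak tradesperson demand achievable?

12

J@1: d1:15  d2:6  d3:1  d4:0 → peak 15
J@2: d1:12  d2:9  d3:1  d4:0 → peak 12
J@3: d1:12  d2:6  d3:4  d4:0 → peak 12
J@4: d1:12  d2:6  d3:1  d4:3 → peak 12
Best is J@2, peak 12.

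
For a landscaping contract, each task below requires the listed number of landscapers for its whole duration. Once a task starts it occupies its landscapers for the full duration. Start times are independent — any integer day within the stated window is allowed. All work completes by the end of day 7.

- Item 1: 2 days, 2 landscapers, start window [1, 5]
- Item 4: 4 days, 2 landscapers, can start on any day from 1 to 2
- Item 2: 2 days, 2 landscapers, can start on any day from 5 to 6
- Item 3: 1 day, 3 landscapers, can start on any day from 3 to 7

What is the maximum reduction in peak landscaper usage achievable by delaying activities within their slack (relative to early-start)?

Early-start peak: d1:4  d2:4  d3:5  d4:2  d5:2  d6:2  d7:0 ⇒ 5.
Leveled (Item 1@1, Item 4@1, Item 2@5, Item 3@7): d1:4  d2:4  d3:2  d4:2  d5:2  d6:2  d7:3 ⇒ 4.
Reduction 5 − 4 = 1.

1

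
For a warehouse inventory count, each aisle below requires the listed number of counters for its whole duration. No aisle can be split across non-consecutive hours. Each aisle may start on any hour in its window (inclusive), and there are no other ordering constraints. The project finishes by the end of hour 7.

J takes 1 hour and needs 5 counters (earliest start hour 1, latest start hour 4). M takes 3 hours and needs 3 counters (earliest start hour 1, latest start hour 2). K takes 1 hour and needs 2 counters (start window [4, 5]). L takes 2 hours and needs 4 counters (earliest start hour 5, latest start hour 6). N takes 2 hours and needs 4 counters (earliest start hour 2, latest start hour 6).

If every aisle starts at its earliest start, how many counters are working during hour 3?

7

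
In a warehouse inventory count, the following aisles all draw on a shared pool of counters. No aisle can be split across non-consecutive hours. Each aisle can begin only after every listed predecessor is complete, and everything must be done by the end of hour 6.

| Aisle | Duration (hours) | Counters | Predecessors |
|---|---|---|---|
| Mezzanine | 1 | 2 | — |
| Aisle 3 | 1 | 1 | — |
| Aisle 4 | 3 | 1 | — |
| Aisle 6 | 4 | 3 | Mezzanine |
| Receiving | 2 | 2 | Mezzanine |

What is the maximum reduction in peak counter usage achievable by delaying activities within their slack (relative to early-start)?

1

Early-start peak: h1:4  h2:6  h3:6  h4:3  h5:3  h6:0 ⇒ 6.
Leveled (Mezzanine@1, Aisle 3@1, Aisle 4@1, Aisle 6@2, Receiving@4): h1:4  h2:4  h3:4  h4:5  h5:5  h6:0 ⇒ 5.
Reduction 6 − 5 = 1.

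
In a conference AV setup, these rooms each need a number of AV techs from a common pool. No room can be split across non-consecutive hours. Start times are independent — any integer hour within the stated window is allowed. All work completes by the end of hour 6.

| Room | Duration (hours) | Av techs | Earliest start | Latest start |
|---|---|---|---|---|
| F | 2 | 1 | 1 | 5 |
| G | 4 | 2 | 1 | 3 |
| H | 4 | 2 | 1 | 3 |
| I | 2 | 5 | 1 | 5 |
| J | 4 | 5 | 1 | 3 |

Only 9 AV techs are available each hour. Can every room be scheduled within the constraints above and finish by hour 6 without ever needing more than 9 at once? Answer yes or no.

yes

Schedule F@1, G@1, H@3, I@1, J@3: h1:8  h2:8  h3:9  h4:9  h5:7  h6:7 — peak 9 ≤ 9.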